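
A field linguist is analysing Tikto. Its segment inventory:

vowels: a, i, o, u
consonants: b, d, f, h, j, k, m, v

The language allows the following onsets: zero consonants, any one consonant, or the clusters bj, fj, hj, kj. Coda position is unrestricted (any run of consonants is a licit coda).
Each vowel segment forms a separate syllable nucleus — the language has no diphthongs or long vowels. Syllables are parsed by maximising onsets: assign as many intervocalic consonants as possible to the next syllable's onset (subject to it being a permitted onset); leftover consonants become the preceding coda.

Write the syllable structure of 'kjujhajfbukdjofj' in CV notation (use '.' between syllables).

Vowels present: u, a, u, o; each is a nucleus, giving 4 syllables.
σ1/σ2 boundary: cluster /jh/ — the longest permitted-onset suffix is /h/; onset = /h/, preceding coda = /j/.
σ2/σ3 boundary: /jfb/ — longest licit onset from the right is /b/, leaving /jf/ as coda.
σ3/σ4 boundary: /kdj/; trying suffixes from longest down, /j/ is the first permitted one, so coda /kd/ | onset /j/.
Syllabification: kjuj.hajf.bukd.jofj.
Mapping each syllable to C/V: /kjuj/ → CCVC, /hajf/ → CVCC, /bukd/ → CVCC, /jofj/ → CVCC.

CCVC.CVCC.CVCC.CVCC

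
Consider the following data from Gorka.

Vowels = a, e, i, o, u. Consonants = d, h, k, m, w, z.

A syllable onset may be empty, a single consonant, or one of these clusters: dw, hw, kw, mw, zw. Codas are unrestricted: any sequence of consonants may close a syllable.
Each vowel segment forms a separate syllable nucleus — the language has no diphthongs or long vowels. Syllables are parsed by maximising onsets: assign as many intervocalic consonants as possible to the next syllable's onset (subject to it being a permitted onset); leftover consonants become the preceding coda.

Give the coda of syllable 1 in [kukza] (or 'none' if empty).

Vowels present: u, a; each is a nucleus, giving 2 syllables.
Between /u/ (V1) and /a/ (V2): /kz/ splits as /k/ + /z/ (/z/ is the longest suffix that is a licit onset).
Putting it together: kuk.za.
Syllable 1 is /kuk/: onset /k/, nucleus /u/, coda /k/.

k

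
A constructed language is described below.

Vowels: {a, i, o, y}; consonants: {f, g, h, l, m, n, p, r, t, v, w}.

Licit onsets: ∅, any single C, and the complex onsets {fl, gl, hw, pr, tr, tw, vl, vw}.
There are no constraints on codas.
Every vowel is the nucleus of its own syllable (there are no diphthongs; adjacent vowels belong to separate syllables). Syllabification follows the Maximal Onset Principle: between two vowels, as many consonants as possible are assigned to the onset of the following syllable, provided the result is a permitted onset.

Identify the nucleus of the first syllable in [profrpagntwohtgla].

o

The vowels are o, a, o, a — 4 nuclei, so 4 syllables.
The first nucleus (vowel 1 from the left) is /o/.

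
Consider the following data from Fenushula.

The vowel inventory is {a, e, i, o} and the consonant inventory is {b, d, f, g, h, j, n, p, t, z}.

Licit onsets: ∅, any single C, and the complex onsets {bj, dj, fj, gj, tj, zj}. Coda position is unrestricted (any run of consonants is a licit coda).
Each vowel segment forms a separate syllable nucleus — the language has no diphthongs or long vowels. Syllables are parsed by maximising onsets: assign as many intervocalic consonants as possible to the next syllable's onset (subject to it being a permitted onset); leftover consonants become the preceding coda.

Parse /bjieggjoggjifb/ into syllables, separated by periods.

bji.eg.gjog.gjifb

Vowels present: i, e, o, i; each is a nucleus, giving 4 syllables.
Between /i/ (V1) and /e/ (V2): hiatus — the boundary sits between the two vowels.
Between /e/ (V2) and /o/ (V3): cluster /ggj/ — the longest permitted-onset suffix is /gj/; onset = /gj/, preceding coda = /g/.
Between /o/ (V3) and /i/ (V4): /ggj/; trying suffixes from longest down, /gj/ is the first permitted one, so coda /g/ | onset /gj/.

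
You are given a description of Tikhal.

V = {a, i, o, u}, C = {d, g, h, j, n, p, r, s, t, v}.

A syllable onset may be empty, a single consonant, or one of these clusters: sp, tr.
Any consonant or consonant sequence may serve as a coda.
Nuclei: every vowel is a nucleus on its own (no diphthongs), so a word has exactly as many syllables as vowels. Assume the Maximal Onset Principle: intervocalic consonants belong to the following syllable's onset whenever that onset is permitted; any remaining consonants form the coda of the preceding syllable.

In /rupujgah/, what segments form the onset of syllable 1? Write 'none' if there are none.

r

Nuclei (vowels): u, u, a → 3 syllables.
Between /u/ (V1) and /u/ (V2): just /p/ — single C goes to the following onset.
Between /u/ (V2) and /a/ (V3): /jg/ — longest licit onset from the right is /g/, leaving /j/ as coda.
Putting it together: ru.puj.gah.
Syllable 1 is /ru/: onset /r/, nucleus /u/, coda ∅.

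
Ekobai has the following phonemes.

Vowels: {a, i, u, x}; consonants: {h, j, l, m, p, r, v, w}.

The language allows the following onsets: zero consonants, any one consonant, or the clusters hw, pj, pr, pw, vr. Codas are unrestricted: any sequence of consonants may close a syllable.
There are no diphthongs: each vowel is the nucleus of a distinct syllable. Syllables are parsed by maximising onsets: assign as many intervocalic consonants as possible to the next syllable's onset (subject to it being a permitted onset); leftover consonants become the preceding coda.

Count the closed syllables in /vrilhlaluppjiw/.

Vowels present: i, a, u, i; each is a nucleus, giving 4 syllables.
/i…a/ gap (V1→V2): /lhl/ — longest licit onset from the right is /l/, leaving /lh/ as coda.
/a…u/ gap (V2→V3): just /l/ — single C goes to the following onset.
/u…i/ gap (V3→V4): /ppj/ — longest licit onset from the right is /pj/, leaving /p/ as coda.
So the parse is vrilh.la.lup.pjiw.
Classifying each syllable: /vrilh/ (closed), /la/ (open), /lup/ (closed), /pjiw/ (closed).
Closed syllables: 3.

3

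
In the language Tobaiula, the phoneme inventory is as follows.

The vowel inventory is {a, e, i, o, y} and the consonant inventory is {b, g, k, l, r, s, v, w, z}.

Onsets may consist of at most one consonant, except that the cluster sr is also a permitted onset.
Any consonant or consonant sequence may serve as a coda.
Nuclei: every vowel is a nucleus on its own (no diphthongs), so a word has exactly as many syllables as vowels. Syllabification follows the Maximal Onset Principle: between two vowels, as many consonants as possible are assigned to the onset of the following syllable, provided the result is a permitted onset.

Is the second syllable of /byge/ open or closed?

The vowels are y, e — 2 nuclei, so 2 syllables.
V1 /y/ – V2 /e/: /g/ is a single consonant, so it becomes the next onset.
So the parse is by.ge.
Syllable 2 is /ge/; it ends in its nucleus with no coda, so it is open.

open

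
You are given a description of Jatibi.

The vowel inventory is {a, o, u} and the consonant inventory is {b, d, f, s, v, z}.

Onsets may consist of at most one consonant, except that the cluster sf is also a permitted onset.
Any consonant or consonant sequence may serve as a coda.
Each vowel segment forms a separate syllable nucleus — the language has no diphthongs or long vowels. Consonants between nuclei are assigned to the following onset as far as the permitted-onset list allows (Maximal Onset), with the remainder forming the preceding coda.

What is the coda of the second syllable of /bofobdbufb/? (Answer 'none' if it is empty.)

Nuclei (vowels): o, o, u → 3 syllables.
Between /o/ (V1) and /o/ (V2): /f/ is a single consonant, so it becomes the next onset.
Between /o/ (V2) and /u/ (V3): /bdb/ splits as /bd/ + /b/ (/b/ is the longest suffix that is a licit onset).
So the parse is bo.fobd.bufb.
Syllable 2 is /fobd/: onset /f/, nucleus /o/, coda /bd/.

bd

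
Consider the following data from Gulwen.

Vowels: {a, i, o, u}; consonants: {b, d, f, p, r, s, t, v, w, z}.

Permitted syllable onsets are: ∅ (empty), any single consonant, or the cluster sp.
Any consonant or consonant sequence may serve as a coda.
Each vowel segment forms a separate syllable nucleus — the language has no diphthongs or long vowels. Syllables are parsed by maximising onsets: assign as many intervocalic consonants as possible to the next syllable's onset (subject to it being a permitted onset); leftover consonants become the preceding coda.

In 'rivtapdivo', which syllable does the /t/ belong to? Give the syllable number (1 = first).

2

Nuclei (vowels): i, a, i, o → 4 syllables.
σ1/σ2 boundary: /vt/; trying suffixes from longest down, /t/ is the first permitted one, so coda /v/ | onset /t/.
σ2/σ3 boundary: /pd/; trying suffixes from longest down, /d/ is the first permitted one, so coda /p/ | onset /d/.
σ3/σ4 boundary: /v/ → onset of the next syllable (single consonants are always licit onsets).
Putting it together: riv.tap.di.vo.
The /t/ is in the onset of syllable 2 (/tap/).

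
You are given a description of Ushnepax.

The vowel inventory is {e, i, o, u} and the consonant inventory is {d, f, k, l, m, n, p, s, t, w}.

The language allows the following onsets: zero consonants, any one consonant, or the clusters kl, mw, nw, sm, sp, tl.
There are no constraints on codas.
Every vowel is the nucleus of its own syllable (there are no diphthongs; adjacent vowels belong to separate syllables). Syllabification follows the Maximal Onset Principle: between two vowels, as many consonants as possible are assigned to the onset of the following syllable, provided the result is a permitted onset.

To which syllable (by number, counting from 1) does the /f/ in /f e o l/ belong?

Vowels present: e, o; each is a nucleus, giving 2 syllables.
V1 /e/ – V2 /o/: no consonants, so the boundary falls immediately after /e/.
Syllabification: fe.ol.
The /f/ is in the onset of syllable 1 (/fe/).

1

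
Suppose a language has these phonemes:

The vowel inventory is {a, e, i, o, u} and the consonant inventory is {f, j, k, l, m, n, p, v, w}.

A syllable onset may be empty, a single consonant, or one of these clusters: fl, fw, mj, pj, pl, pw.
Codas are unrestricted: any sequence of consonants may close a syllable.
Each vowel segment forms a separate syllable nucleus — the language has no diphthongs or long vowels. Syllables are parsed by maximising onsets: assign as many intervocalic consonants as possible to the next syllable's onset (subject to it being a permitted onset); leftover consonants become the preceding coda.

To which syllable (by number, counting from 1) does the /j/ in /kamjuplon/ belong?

Nuclei (vowels): a, u, o → 3 syllables.
σ1/σ2 boundary: /mj/ is a licit onset in full, so it all attaches to the next syllable.
σ2/σ3 boundary: /pl/ — entire cluster is a permitted onset → onset /pl/, coda ∅.
So the parse is ka.mju.plon.
The /j/ is in the onset of syllable 2 (/mju/).

2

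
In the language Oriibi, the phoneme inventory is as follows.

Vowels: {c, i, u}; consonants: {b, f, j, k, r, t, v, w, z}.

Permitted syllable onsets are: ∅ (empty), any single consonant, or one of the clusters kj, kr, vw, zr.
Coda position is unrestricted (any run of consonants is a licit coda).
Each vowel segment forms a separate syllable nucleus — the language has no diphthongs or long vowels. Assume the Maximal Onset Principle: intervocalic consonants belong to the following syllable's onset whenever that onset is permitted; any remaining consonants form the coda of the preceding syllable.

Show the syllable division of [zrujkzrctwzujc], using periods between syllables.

zrujk.zrctw.zu.jc

The vowels are u, c, u, c — 4 nuclei, so 4 syllables.
Between /u/ (V1) and /c/ (V2): /jkzr/; trying suffixes from longest down, /zr/ is the first permitted one, so coda /jk/ | onset /zr/.
Between /c/ (V2) and /u/ (V3): /twz/; trying suffixes from longest down, /z/ is the first permitted one, so coda /tw/ | onset /z/.
Between /u/ (V3) and /c/ (V4): /j/ → onset of the next syllable (single consonants are always licit onsets).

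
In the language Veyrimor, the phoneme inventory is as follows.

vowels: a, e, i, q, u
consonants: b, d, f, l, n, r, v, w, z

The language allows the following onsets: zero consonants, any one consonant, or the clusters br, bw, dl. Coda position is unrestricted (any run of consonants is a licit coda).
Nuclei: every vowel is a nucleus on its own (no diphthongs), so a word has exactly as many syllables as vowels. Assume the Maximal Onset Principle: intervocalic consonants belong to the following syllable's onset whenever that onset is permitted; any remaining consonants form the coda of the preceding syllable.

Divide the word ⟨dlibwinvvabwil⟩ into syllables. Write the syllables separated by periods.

Nuclei (vowels): i, i, a, i → 4 syllables.
V1 /i/ – V2 /i/: cluster /bw/ — /bw/ is itself a permitted onset, so the whole cluster goes right; preceding coda = ∅.
V2 /i/ – V3 /a/: /nvv/ — longest licit onset from the right is /v/, leaving /nv/ as coda.
V3 /a/ – V4 /i/: /bw/ is a licit onset in full, so it all attaches to the next syllable.

dli.bwinv.va.bwil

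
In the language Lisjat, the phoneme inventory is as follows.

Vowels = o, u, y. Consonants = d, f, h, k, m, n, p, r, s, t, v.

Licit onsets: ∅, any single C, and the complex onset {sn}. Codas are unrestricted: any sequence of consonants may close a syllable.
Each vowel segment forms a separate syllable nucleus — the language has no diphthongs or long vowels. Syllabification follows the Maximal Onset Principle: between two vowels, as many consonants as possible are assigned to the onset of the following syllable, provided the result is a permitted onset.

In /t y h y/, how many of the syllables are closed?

Vowels present: y, y; each is a nucleus, giving 2 syllables.
V1 /y/ – V2 /y/: /h/ is a single consonant, so it becomes the next onset.
Putting it together: ty.hy.
Classifying each syllable: /ty/ (open), /hy/ (open).
Closed syllables: 0.

0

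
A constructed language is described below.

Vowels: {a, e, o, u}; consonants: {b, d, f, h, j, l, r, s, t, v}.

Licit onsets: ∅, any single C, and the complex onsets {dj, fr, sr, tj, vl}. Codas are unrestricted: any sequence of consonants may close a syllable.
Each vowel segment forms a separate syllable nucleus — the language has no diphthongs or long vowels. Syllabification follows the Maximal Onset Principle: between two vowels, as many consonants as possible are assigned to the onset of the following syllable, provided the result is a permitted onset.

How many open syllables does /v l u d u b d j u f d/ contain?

1

The vowels are u, u, u — 3 nuclei, so 3 syllables.
/u…u/ gap (V1→V2): just /d/ — single C goes to the following onset.
/u…u/ gap (V2→V3): /bdj/; trying suffixes from longest down, /dj/ is the first permitted one, so coda /b/ | onset /dj/.
Putting it together: vlu.dub.djufd.
Classifying each syllable: /vlu/ (open), /dub/ (closed), /djufd/ (closed).
Open syllables: 1.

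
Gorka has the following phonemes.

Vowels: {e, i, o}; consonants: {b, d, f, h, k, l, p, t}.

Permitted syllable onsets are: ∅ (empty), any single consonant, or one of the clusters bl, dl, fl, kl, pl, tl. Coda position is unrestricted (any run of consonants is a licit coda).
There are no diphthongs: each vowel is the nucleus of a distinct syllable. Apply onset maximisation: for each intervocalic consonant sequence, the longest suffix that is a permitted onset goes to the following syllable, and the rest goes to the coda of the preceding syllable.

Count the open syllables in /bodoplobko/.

Vowels present: o, o, o, o; each is a nucleus, giving 4 syllables.
/o…o/ gap (V1→V2): just /d/ — single C goes to the following onset.
/o…o/ gap (V2→V3): /pl/ — entire cluster is a permitted onset → onset /pl/, coda ∅.
/o…o/ gap (V3→V4): cluster /bk/ — the longest permitted-onset suffix is /k/; onset = /k/, preceding coda = /b/.
Putting it together: bo.do.plob.ko.
Classifying each syllable: /bo/ (open), /do/ (open), /plob/ (closed), /ko/ (open).
Open syllables: 3.

3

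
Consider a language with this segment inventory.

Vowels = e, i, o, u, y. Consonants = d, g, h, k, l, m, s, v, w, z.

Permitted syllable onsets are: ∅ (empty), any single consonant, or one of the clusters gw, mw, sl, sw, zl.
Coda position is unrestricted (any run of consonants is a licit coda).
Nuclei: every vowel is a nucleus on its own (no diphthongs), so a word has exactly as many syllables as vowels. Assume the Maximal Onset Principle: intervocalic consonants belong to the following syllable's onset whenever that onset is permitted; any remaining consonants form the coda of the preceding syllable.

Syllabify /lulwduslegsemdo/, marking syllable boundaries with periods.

lulw.du.sleg.sem.do

The vowels are u, u, e, e, o — 5 nuclei, so 5 syllables.
/u…u/ gap (V1→V2): /lwd/; trying suffixes from longest down, /d/ is the first permitted one, so coda /lw/ | onset /d/.
/u…e/ gap (V2→V3): cluster /sl/ — /sl/ is itself a permitted onset, so the whole cluster goes right; preceding coda = ∅.
/e…e/ gap (V3→V4): /gs/ — longest licit onset from the right is /s/, leaving /g/ as coda.
/e…o/ gap (V4→V5): /md/ splits as /m/ + /d/ (/d/ is the longest suffix that is a licit onset).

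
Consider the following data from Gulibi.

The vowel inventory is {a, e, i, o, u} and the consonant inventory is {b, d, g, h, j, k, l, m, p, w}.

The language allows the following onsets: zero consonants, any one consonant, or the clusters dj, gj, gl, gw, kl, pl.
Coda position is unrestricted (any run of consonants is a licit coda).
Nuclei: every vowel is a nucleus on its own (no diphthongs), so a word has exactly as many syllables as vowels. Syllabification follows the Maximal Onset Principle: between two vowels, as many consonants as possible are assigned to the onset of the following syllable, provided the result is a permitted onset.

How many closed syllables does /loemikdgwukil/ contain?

Vowels present: o, e, i, u, i; each is a nucleus, giving 5 syllables.
V1 /o/ – V2 /e/: no consonants, so the boundary falls immediately after /o/.
V2 /e/ – V3 /i/: just /m/ — single C goes to the following onset.
V3 /i/ – V4 /u/: /kdgw/; trying suffixes from longest down, /gw/ is the first permitted one, so coda /kd/ | onset /gw/.
V4 /u/ – V5 /i/: /k/ → onset of the next syllable (single consonants are always licit onsets).
So the parse is lo.e.mikd.gwu.kil.
Classifying each syllable: /lo/ (open), /e/ (open), /mikd/ (closed), /gwu/ (open), /kil/ (closed).
Closed syllables: 2.

2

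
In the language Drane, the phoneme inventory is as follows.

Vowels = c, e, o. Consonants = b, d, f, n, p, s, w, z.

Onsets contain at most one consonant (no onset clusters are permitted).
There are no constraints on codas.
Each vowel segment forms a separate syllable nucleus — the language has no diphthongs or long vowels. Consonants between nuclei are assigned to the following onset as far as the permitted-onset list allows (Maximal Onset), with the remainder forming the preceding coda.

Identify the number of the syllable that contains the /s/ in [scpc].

1

Vowels present: c, c; each is a nucleus, giving 2 syllables.
V1 /c/ – V2 /c/: just /p/ — single C goes to the following onset.
Syllabification: sc.pc.
The /s/ is in the onset of syllable 1 (/sc/).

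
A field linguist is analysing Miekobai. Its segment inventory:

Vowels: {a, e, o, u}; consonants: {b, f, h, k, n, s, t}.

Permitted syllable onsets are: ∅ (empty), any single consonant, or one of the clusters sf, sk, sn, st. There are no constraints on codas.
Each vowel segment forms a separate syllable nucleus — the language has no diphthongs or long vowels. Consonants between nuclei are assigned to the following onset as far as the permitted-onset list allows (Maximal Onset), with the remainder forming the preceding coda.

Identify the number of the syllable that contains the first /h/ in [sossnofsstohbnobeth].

3

Nuclei (vowels): o, o, o, o, e → 5 syllables.
/o…o/ gap (V1→V2): /ssn/ — longest licit onset from the right is /sn/, leaving /s/ as coda.
/o…o/ gap (V2→V3): /fsst/ — longest licit onset from the right is /st/, leaving /fs/ as coda.
/o…o/ gap (V3→V4): /hbn/ — longest licit onset from the right is /n/, leaving /hb/ as coda.
/o…e/ gap (V4→V5): just /b/ — single C goes to the following onset.
Putting it together: sos.snofs.stohb.no.beth.
The first /h/ is in the coda of syllable 3 (/stohb/).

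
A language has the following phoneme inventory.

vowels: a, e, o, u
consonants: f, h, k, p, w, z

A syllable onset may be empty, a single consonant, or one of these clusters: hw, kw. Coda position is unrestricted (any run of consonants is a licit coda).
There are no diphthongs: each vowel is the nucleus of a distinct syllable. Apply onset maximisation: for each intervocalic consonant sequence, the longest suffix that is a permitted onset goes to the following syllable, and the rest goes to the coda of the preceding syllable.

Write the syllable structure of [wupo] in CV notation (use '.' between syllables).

CV.CV

Vowels present: u, o; each is a nucleus, giving 2 syllables.
/u…o/ gap (V1→V2): /p/ → onset of the next syllable (single consonants are always licit onsets).
Putting it together: wu.po.
Mapping each syllable to C/V: /wu/ → CV, /po/ → CV.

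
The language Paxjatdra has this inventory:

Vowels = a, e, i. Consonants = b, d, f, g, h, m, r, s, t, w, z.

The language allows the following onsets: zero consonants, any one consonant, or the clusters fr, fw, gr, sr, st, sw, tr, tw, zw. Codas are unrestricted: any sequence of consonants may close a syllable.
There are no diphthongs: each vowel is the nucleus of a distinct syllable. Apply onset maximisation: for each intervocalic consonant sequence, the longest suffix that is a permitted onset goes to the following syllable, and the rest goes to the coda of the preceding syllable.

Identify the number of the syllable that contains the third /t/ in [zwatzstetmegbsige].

Nuclei (vowels): a, e, e, i, e → 5 syllables.
V1 /a/ – V2 /e/: cluster /tzst/ — the longest permitted-onset suffix is /st/; onset = /st/, preceding coda = /tz/.
V2 /e/ – V3 /e/: cluster /tm/ — the longest permitted-onset suffix is /m/; onset = /m/, preceding coda = /t/.
V3 /e/ – V4 /i/: /gbs/ splits as /gb/ + /s/ (/s/ is the longest suffix that is a licit onset).
V4 /i/ – V5 /e/: /g/ → onset of the next syllable (single consonants are always licit onsets).
Result: zwatz.stet.megb.si.ge.
The third /t/ is in the coda of syllable 2 (/stet/).

2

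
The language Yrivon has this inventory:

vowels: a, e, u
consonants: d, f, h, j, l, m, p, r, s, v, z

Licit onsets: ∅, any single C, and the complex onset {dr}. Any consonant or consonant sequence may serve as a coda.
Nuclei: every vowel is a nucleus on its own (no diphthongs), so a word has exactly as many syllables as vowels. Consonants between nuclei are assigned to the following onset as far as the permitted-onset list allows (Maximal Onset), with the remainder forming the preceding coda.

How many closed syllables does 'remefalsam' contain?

2

The vowels are e, e, a, a — 4 nuclei, so 4 syllables.
V1 /e/ – V2 /e/: just /m/ — single C goes to the following onset.
V2 /e/ – V3 /a/: just /f/ — single C goes to the following onset.
V3 /a/ – V4 /a/: /ls/ splits as /l/ + /s/ (/s/ is the longest suffix that is a licit onset).
Syllabification: re.me.fal.sam.
Classifying each syllable: /re/ (open), /me/ (open), /fal/ (closed), /sam/ (closed).
Closed syllables: 2.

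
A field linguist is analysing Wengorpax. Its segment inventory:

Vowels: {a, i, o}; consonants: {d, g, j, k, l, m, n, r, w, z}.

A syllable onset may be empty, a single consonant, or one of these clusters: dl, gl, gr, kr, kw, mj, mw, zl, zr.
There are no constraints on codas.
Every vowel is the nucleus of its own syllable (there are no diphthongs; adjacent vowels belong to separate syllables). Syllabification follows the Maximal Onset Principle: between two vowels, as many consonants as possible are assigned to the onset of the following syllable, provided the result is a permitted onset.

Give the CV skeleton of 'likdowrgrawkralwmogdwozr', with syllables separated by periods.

CVC.CVCC.CCVC.CCVCC.CVCC.CVCC

Vowels present: i, o, a, a, o, o; each is a nucleus, giving 6 syllables.
V1 /i/ – V2 /o/: /kd/; trying suffixes from longest down, /d/ is the first permitted one, so coda /k/ | onset /d/.
V2 /o/ – V3 /a/: /wrgr/ splits as /wr/ + /gr/ (/gr/ is the longest suffix that is a licit onset).
V3 /a/ – V4 /a/: /wkr/ — longest licit onset from the right is /kr/, leaving /w/ as coda.
V4 /a/ – V5 /o/: /lwm/; trying suffixes from longest down, /m/ is the first permitted one, so coda /lw/ | onset /m/.
V5 /o/ – V6 /o/: cluster /gdw/ — the longest permitted-onset suffix is /w/; onset = /w/, preceding coda = /gd/.
Syllabification: lik.dowr.graw.kralw.mogd.wozr.
Mapping each syllable to C/V: /lik/ → CVC, /dowr/ → CVCC, /graw/ → CCVC, /kralw/ → CCVCC, /mogd/ → CVCC, /wozr/ → CVCC.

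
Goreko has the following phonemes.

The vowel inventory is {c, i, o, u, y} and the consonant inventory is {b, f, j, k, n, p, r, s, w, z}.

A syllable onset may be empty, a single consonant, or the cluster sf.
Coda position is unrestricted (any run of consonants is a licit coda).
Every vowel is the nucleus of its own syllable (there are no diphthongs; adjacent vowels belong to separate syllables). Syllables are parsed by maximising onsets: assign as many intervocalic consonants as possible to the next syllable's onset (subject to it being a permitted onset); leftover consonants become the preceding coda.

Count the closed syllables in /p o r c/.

0

The vowels are o, c — 2 nuclei, so 2 syllables.
/o…c/ gap (V1→V2): /r/ → onset of the next syllable (single consonants are always licit onsets).
Syllabification: po.rc.
Classifying each syllable: /po/ (open), /rc/ (open).
Closed syllables: 0.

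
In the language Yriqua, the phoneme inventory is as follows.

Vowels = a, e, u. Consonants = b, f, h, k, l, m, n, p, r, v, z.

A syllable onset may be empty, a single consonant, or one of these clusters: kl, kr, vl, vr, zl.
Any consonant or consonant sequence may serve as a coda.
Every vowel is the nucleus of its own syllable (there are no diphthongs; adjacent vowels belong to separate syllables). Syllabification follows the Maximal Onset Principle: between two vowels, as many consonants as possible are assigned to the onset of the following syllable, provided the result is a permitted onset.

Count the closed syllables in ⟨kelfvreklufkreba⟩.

The vowels are e, e, u, e, a — 5 nuclei, so 5 syllables.
σ1/σ2 boundary: /lfvr/ — longest licit onset from the right is /vr/, leaving /lf/ as coda.
σ2/σ3 boundary: cluster /kl/ — /kl/ is itself a permitted onset, so the whole cluster goes right; preceding coda = ∅.
σ3/σ4 boundary: /fkr/ — longest licit onset from the right is /kr/, leaving /f/ as coda.
σ4/σ5 boundary: just /b/ — single C goes to the following onset.
Syllabification: kelf.vre.kluf.kre.ba.
Classifying each syllable: /kelf/ (closed), /vre/ (open), /kluf/ (closed), /kre/ (open), /ba/ (open).
Closed syllables: 2.

2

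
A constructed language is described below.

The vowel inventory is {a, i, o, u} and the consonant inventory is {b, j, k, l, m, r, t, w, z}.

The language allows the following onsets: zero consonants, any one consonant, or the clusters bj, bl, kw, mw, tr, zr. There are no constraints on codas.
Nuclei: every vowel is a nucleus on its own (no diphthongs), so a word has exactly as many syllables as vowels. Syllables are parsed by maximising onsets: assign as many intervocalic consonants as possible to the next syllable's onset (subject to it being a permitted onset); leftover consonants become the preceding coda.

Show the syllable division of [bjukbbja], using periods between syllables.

Vowels present: u, a; each is a nucleus, giving 2 syllables.
Between /u/ (V1) and /a/ (V2): /kbbj/ splits as /kb/ + /bj/ (/bj/ is the longest suffix that is a licit onset).

bjukb.bja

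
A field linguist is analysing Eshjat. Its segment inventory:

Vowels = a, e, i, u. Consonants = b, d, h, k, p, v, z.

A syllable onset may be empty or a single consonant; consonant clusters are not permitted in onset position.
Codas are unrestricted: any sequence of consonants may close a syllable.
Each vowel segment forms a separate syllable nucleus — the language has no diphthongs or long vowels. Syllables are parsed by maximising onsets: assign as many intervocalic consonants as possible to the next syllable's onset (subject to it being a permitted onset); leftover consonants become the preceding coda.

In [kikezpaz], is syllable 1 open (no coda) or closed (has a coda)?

The vowels are i, e, a — 3 nuclei, so 3 syllables.
Between /i/ (V1) and /e/ (V2): /k/ is a single consonant, so it becomes the next onset.
Between /e/ (V2) and /a/ (V3): /zp/ — longest licit onset from the right is /p/, leaving /z/ as coda.
Putting it together: ki.kez.paz.
Syllable 1 is /ki/; it ends in its nucleus with no coda, so it is open.

open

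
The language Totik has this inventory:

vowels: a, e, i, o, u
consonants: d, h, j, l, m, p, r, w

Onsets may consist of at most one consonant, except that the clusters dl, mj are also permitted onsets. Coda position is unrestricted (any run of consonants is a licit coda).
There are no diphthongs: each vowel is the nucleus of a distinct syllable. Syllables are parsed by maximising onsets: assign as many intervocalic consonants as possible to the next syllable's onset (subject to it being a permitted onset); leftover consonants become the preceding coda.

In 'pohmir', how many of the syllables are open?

Nuclei (vowels): o, i → 2 syllables.
σ1/σ2 boundary: /hm/; trying suffixes from longest down, /m/ is the first permitted one, so coda /h/ | onset /m/.
Syllabification: poh.mir.
Classifying each syllable: /poh/ (closed), /mir/ (closed).
Open syllables: 0.

0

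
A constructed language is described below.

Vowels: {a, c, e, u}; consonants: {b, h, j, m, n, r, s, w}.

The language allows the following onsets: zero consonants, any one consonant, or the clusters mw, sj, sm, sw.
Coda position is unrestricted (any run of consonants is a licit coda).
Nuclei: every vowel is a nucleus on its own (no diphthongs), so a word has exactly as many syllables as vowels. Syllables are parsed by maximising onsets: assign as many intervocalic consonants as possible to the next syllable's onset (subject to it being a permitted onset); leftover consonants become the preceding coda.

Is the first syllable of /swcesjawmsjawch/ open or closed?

open

The vowels are c, e, a, a, c — 5 nuclei, so 5 syllables.
/c…e/ gap (V1→V2): nothing intervenes; syllable break is V.V.
/e…a/ gap (V2→V3): /sj/ — entire cluster is a permitted onset → onset /sj/, coda ∅.
/a…a/ gap (V3→V4): /wmsj/ splits as /wm/ + /sj/ (/sj/ is the longest suffix that is a licit onset).
/a…c/ gap (V4→V5): /w/ is a single consonant, so it becomes the next onset.
Putting it together: swc.e.sjawm.sja.wch.
Syllable 1 is /swc/; it ends in its nucleus with no coda, so it is open.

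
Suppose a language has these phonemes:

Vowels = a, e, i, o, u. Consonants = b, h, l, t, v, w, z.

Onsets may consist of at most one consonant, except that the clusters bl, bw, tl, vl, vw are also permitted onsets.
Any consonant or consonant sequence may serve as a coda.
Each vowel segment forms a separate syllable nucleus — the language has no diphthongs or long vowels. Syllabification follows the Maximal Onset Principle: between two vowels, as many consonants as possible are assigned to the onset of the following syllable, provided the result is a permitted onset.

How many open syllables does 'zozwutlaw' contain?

1

Nuclei (vowels): o, u, a → 3 syllables.
V1 /o/ – V2 /u/: cluster /zw/ — the longest permitted-onset suffix is /w/; onset = /w/, preceding coda = /z/.
V2 /u/ – V3 /a/: /tl/ is a licit onset in full, so it all attaches to the next syllable.
So the parse is zoz.wu.tlaw.
Classifying each syllable: /zoz/ (closed), /wu/ (open), /tlaw/ (closed).
Open syllables: 1.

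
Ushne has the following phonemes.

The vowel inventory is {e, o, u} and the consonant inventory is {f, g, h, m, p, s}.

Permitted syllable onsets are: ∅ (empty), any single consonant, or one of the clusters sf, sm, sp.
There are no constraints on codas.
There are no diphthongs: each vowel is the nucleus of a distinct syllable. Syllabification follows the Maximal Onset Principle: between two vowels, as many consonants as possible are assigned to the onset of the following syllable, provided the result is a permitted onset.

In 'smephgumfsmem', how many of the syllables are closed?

3

The vowels are e, u, e — 3 nuclei, so 3 syllables.
Between /e/ (V1) and /u/ (V2): cluster /phg/ — the longest permitted-onset suffix is /g/; onset = /g/, preceding coda = /ph/.
Between /u/ (V2) and /e/ (V3): /mfsm/ — longest licit onset from the right is /sm/, leaving /mf/ as coda.
Result: smeph.gumf.smem.
Classifying each syllable: /smeph/ (closed), /gumf/ (closed), /smem/ (closed).
Closed syllables: 3.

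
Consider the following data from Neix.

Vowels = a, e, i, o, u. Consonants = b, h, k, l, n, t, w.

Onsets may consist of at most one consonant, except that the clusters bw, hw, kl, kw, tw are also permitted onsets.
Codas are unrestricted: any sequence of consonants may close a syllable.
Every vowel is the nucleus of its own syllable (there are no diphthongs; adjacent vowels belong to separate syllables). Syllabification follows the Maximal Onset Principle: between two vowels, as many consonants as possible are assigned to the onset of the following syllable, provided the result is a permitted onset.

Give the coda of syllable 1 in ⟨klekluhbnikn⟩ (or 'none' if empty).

Nuclei (vowels): e, u, i → 3 syllables.
σ1/σ2 boundary: /kl/ is a licit onset in full, so it all attaches to the next syllable.
σ2/σ3 boundary: /hbn/ — longest licit onset from the right is /n/, leaving /hb/ as coda.
So the parse is kle.kluhb.nikn.
Syllable 1 is /kle/: onset /kl/, nucleus /e/, coda ∅.

none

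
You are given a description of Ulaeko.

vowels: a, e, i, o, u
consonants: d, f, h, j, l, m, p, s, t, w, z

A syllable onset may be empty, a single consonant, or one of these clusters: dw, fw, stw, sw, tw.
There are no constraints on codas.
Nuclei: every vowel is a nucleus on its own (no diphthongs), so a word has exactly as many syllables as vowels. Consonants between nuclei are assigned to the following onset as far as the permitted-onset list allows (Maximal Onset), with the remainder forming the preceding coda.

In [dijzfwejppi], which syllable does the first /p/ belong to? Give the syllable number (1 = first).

2

Vowels present: i, e, i; each is a nucleus, giving 3 syllables.
V1 /i/ – V2 /e/: /jzfw/ — longest licit onset from the right is /fw/, leaving /jz/ as coda.
V2 /e/ – V3 /i/: /jpp/ — longest licit onset from the right is /p/, leaving /jp/ as coda.
So the parse is dijz.fwejp.pi.
The first /p/ is in the coda of syllable 2 (/fwejp/).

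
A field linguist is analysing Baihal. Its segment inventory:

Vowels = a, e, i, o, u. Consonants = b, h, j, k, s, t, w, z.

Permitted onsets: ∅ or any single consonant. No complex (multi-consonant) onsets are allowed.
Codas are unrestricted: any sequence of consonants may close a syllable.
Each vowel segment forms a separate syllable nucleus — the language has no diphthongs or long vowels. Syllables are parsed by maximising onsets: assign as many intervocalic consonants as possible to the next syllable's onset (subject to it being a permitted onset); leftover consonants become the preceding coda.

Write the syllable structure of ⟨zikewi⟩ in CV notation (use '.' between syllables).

CV.CV.CV

Nuclei (vowels): i, e, i → 3 syllables.
σ1/σ2 boundary: just /k/ — single C goes to the following onset.
σ2/σ3 boundary: /w/ → onset of the next syllable (single consonants are always licit onsets).
Putting it together: zi.ke.wi.
Mapping each syllable to C/V: /zi/ → CV, /ke/ → CV, /wi/ → CV.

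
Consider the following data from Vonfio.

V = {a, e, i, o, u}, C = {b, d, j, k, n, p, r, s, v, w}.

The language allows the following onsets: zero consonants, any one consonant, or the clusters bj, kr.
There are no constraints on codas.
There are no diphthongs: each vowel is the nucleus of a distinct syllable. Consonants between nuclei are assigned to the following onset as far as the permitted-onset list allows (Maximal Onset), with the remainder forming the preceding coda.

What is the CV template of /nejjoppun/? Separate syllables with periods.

CVC.CVC.CVC

Vowels present: e, o, u; each is a nucleus, giving 3 syllables.
σ1/σ2 boundary: cluster /jj/ — the longest permitted-onset suffix is /j/; onset = /j/, preceding coda = /j/.
σ2/σ3 boundary: /pp/; trying suffixes from longest down, /p/ is the first permitted one, so coda /p/ | onset /p/.
Putting it together: nej.jop.pun.
Mapping each syllable to C/V: /nej/ → CVC, /jop/ → CVC, /pun/ → CVC.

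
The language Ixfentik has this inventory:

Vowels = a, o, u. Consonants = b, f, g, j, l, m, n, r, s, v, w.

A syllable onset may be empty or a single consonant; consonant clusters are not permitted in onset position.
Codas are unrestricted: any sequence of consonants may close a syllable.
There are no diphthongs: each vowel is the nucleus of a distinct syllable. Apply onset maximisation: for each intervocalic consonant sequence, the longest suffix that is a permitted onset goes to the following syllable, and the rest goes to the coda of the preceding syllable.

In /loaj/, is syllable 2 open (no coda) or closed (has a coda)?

closed

Vowels present: o, a; each is a nucleus, giving 2 syllables.
/o…a/ gap (V1→V2): hiatus — the boundary sits between the two vowels.
Syllabification: lo.aj.
Syllable 2 is /aj/ with coda /j/, so it is closed.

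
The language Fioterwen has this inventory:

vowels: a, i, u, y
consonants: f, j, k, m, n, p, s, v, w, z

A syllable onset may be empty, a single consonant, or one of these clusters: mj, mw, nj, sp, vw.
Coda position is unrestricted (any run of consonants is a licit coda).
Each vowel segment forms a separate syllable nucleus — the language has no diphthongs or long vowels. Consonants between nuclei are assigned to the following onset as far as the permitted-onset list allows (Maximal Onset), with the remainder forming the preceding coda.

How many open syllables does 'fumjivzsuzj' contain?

Vowels present: u, i, u; each is a nucleus, giving 3 syllables.
/u…i/ gap (V1→V2): /mj/ is a licit onset in full, so it all attaches to the next syllable.
/i…u/ gap (V2→V3): /vzs/ — longest licit onset from the right is /s/, leaving /vz/ as coda.
So the parse is fu.mjivz.suzj.
Classifying each syllable: /fu/ (open), /mjivz/ (closed), /suzj/ (closed).
Open syllables: 1.

1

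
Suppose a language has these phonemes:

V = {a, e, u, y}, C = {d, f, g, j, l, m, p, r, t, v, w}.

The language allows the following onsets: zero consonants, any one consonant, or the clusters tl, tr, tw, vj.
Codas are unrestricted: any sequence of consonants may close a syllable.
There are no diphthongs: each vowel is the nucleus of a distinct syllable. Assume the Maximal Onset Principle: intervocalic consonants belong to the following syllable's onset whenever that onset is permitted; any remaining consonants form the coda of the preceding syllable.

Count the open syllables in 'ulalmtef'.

Nuclei (vowels): u, a, e → 3 syllables.
Between /u/ (V1) and /a/ (V2): just /l/ — single C goes to the following onset.
Between /a/ (V2) and /e/ (V3): cluster /lmt/ — the longest permitted-onset suffix is /t/; onset = /t/, preceding coda = /lm/.
Putting it together: u.lalm.tef.
Classifying each syllable: /u/ (open), /lalm/ (closed), /tef/ (closed).
Open syllables: 1.

1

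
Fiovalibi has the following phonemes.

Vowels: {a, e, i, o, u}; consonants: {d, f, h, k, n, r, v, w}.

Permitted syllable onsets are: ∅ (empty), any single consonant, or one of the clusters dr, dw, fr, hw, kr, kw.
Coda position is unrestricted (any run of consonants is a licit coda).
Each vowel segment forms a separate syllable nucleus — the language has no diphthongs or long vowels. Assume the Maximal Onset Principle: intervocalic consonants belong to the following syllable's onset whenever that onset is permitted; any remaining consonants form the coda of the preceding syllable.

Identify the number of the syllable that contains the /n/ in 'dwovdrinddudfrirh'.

Nuclei (vowels): o, i, u, i → 4 syllables.
/o…i/ gap (V1→V2): /vdr/ — longest licit onset from the right is /dr/, leaving /v/ as coda.
/i…u/ gap (V2→V3): /ndd/ splits as /nd/ + /d/ (/d/ is the longest suffix that is a licit onset).
/u…i/ gap (V3→V4): /dfr/ — longest licit onset from the right is /fr/, leaving /d/ as coda.
Syllabification: dwov.drind.dud.frirh.
The /n/ is in the coda of syllable 2 (/drind/).

2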